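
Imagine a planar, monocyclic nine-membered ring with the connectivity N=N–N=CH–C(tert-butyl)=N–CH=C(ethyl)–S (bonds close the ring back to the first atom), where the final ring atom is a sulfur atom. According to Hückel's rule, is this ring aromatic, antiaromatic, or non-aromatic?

All ring atoms are sp² and supply a p orbital to the ring (the double-bond atoms are sp², each contributing one p electron; each sp² =N– keeps its lone pair in-plane and puts one electron into the π system; the sulfur donates one lone pair from its p orbital); the conjugation is uninterrupted.
π-electron count: 4 × 2 = 8 from the double-bond units + 2 from the S atom = 10.
Since 10 = 4·2 + 2, the ring meets the 4n+2 criterion.

Aromatic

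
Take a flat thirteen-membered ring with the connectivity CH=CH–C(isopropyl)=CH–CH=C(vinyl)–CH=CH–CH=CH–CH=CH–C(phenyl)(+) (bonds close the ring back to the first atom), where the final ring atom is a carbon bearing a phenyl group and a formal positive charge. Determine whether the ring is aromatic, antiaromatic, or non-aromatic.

Check conjugation: each doubly-bonded ring atom is sp² with one p-orbital electron; the carbocation has an empty p orbital — every position has a p orbital, so the cyclic π system is continuous.
Adding the contributions, 6 × 2 = 12 from the double-bond units + 0 from the C(phenyl)(+) atom = 12.
A 4n π count (12, n = 3) in a planar conjugated ring means antiaromatic.

Antiaromatic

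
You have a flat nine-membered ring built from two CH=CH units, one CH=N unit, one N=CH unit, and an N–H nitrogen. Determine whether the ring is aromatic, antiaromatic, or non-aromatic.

Aromatic

The p orbitals form a continuous loop: every atom in a ring double bond is sp² and brings one electron to the p orbital; each sp² =N– keeps its lone pair in-plane and puts one electron into the π system; the pyrrole-type nitrogen donates its lone pair from the p orbital. The ring is fully conjugated.
Adding the contributions, 4 × 2 = 8 from the double-bond units + 2 from the NH atom = 10.
That gives a 4n+2 count (10, n = 2).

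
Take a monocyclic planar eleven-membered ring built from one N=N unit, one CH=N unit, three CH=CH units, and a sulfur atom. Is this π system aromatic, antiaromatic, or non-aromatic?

Antiaromatic

The p orbitals form a continuous loop: the double-bond atoms are sp², each contributing one p electron; the doubly-bonded nitrogens are pyridine-type — their lone pairs lie in the ring plane, leaving one electron in the p orbital; the sulfur donates one lone pair from its p orbital. The ring is fully conjugated.
π-electron count: 5 × 2 = 10 from the double-bond units + 2 from the S atom = 12.
A 4n π count (12, n = 3) in a planar conjugated ring means antiaromatic.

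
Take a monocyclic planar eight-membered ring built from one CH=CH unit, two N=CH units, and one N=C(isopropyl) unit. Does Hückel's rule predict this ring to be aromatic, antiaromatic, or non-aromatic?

Antiaromatic

All ring atoms are sp² and supply a p orbital to the ring (every atom in a ring double bond is sp² and brings one electron to the p orbital; the doubly-bonded nitrogens are pyridine-type — their lone pairs lie in the ring plane, leaving one electron in the p orbital); the conjugation is uninterrupted.
Counting π electrons: 4 × 2 = 8 from the 4 double-bond units.
8 = 4(2); a planar, fully conjugated 4n system is antiaromatic.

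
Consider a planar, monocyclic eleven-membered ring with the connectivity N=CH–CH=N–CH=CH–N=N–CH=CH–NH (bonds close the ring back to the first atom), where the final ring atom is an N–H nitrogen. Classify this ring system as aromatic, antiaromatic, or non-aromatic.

Antiaromatic

Check conjugation: each doubly-bonded ring atom is sp² with one p-orbital electron; the doubly-bonded nitrogens are pyridine-type — their lone pairs lie in the ring plane, leaving one electron in the p orbital; the pyrrole-type nitrogen donates its lone pair from the p orbital — every position has a p orbital, so the cyclic π system is continuous.
Adding the contributions, 5 × 2 = 10 from the double-bond units + 2 from the NH atom = 12.
12 = 4(3); a planar, fully conjugated 4n system is antiaromatic.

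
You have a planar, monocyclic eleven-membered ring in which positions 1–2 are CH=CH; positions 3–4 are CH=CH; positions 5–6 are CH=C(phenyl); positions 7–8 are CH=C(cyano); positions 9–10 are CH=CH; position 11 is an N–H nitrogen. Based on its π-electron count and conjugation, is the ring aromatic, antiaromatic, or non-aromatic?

Antiaromatic

Every ring atom contributes a p orbital perpendicular to the ring (each doubly-bonded ring atom is sp² with one p-orbital electron; the pyrrole-type nitrogen donates its lone pair from the p orbital), so the π system is cyclic and fully conjugated.
Tallying contributions gives 5 × 2 = 10 from the double-bond units + 2 from the NH atom = 12.
12 is a 4n count (n = 3), so the planar conjugated ring is antiaromatic.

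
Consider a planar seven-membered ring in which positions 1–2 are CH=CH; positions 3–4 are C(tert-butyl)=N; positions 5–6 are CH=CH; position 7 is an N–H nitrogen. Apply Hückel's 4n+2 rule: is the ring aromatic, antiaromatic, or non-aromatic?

Every ring atom contributes a p orbital perpendicular to the ring (each doubly-bonded ring atom is sp² with one p-orbital electron; the doubly-bonded nitrogens are pyridine-type — their lone pairs lie in the ring plane, leaving one electron in the p orbital; the pyrrole-type nitrogen donates its lone pair from the p orbital), so the π system is cyclic and fully conjugated.
Adding the contributions, 3 × 2 = 6 from the double-bond units + 2 from the NH atom = 8.
8 = 4(2); a planar, fully conjugated 4n system is antiaromatic.

Antiaromatic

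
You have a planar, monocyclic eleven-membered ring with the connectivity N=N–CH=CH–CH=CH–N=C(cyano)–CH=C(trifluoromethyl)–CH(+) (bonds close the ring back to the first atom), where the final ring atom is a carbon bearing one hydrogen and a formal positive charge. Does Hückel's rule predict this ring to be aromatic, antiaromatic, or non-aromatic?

Aromatic

Every ring atom contributes a p orbital perpendicular to the ring (the double-bond atoms are sp², each contributing one p electron; each =N– nitrogen is pyridine-type (lone pair in the sp² plane, one electron in the p orbital); the carbocation has an empty p orbital), so the π system is cyclic and fully conjugated.
Tallying contributions gives 5 × 2 = 10 from the double-bond units + 0 from the CH(+) atom = 10.
10 = 4(2) + 2, which satisfies Hückel's 4n+2 rule.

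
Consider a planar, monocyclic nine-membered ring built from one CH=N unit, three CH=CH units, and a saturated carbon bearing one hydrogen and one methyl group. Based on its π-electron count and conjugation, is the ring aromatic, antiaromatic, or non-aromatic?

The CH(methyl) carbon is saturated: that saturated carbon is sp³ and has no p orbital in the ring π system. Conjugation is not continuous around the ring.
Broken conjugation rules out both aromaticity and antiaromaticity.

Non-aromatic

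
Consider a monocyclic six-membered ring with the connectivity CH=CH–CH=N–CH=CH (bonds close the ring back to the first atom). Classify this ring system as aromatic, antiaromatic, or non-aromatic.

Check conjugation: every atom in a ring double bond is sp² and brings one electron to the p orbital; each =N– nitrogen is pyridine-type (lone pair in the sp² plane, one electron in the p orbital) — every position has a p orbital, so the cyclic π system is continuous.
Tallying contributions gives 3 × 2 = 6 from the 3 double-bond units.
With 6 π electrons (n = 1), the Hückel 4n+2 condition holds.

Aromatic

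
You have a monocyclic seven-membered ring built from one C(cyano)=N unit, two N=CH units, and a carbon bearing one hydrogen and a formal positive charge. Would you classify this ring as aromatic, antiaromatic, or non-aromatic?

Check conjugation: every atom in a ring double bond is sp² and brings one electron to the p orbital; each sp² =N– keeps its lone pair in-plane and puts one electron into the π system; the carbocation has an empty p orbital — every position has a p orbital, so the cyclic π system is continuous.
π-electron count: 3 × 2 = 6 from the double-bond units + 0 from the CH(+) atom = 6.
6 = 4(1) + 2, which satisfies Hückel's 4n+2 rule.

Aromatic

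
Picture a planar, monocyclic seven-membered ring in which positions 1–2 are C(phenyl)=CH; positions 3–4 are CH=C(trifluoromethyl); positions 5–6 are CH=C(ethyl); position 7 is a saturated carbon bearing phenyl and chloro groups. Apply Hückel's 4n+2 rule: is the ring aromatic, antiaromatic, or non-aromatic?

Non-aromatic

Because that saturated carbon is sp³ and has no p orbital in the ring π system at the C(phenyl)(chloro) position, the π system cannot extend all the way around the ring.
A ring that is not fully conjugated cannot be aromatic or antiaromatic regardless of its π-electron count.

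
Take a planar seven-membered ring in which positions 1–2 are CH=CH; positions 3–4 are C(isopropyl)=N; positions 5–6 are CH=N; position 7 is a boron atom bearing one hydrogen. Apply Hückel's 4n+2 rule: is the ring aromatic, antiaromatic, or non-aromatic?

All ring atoms are sp² and supply a p orbital to the ring (the double-bond atoms are sp², each contributing one p electron; each sp² =N– keeps its lone pair in-plane and puts one electron into the π system; the boron has an empty p orbital); the conjugation is uninterrupted.
π-electron count: 3 × 2 = 6 from the double-bond units + 0 from the BH atom = 6.
Since 6 = 4·1 + 2, the ring meets the 4n+2 criterion.

Aromatic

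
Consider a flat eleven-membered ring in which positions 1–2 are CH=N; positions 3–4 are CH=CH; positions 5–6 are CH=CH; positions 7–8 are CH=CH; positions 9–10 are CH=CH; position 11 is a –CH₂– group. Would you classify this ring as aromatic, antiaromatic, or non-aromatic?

At the CH2 position, the tetrahedral CH₂ carbon is sp³ and has no p orbital in the ring π system; the ring's p-orbital overlap is broken there.
Broken conjugation rules out both aromaticity and antiaromaticity.

Non-aromatic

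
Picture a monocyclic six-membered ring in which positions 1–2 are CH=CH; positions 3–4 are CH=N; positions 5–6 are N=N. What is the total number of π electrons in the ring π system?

Check conjugation: the double-bond atoms are sp², each contributing one p electron; each =N– nitrogen is pyridine-type (lone pair in the sp² plane, one electron in the p orbital) — every position has a p orbital, so the cyclic π system is continuous.
Counting π electrons: 3 × 2 = 6 from the 3 double-bond units.

6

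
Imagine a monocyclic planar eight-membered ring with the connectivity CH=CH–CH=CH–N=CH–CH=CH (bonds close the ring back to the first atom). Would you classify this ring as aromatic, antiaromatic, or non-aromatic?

Antiaromatic

The p orbitals form a continuous loop: every atom in a ring double bond is sp² and brings one electron to the p orbital; each =N– nitrogen is pyridine-type (lone pair in the sp² plane, one electron in the p orbital). The ring is fully conjugated.
π-electron count: 4 × 2 = 8 from the 4 double-bond units.
A 4n π count (8, n = 2) in a planar conjugated ring means antiaromatic.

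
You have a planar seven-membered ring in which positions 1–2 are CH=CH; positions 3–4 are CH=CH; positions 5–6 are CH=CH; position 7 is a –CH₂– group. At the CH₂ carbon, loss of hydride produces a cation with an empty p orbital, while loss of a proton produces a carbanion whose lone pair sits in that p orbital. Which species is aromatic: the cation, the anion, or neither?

The cation

In both ions every ring atom is sp² and contributes a p orbital, so both rings are fully conjugated.
Cation: 3 × 2 + 0 = 6 π electrons → 4(1)+2, aromatic.
Anion: 3 × 2 + 2 = 8 π electrons → 4(2), antiaromatic.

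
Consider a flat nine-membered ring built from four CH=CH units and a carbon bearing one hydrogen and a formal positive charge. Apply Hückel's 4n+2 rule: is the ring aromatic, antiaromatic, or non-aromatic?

Antiaromatic

All ring atoms are sp² and supply a p orbital to the ring (the double-bond atoms are sp², each contributing one p electron; the carbocation has an empty p orbital); the conjugation is uninterrupted.
Tallying contributions gives 4 × 2 = 8 from the double-bond units + 0 from the CH(+) atom = 8.
A 4n π count (8, n = 2) in a planar conjugated ring means antiaromatic.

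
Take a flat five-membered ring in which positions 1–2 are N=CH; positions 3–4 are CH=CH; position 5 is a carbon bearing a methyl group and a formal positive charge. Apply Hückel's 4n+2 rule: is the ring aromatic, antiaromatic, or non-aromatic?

Antiaromatic

Every ring atom contributes a p orbital perpendicular to the ring (each doubly-bonded ring atom is sp² with one p-orbital electron; the doubly-bonded nitrogens are pyridine-type — their lone pairs lie in the ring plane, leaving one electron in the p orbital; the carbocation has an empty p orbital), so the π system is cyclic and fully conjugated.
Adding the contributions, 2 × 2 = 4 from the double-bond units + 0 from the C(methyl)(+) atom = 4.
4 is a 4n count (n = 1), so the planar conjugated ring is antiaromatic.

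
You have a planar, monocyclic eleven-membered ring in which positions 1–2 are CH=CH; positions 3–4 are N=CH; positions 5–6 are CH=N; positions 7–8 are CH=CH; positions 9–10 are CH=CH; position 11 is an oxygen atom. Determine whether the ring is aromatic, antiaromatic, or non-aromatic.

All ring atoms are sp² and supply a p orbital to the ring (the double-bond atoms are sp², each contributing one p electron; each =N– nitrogen is pyridine-type (lone pair in the sp² plane, one electron in the p orbital); the oxygen donates one lone pair from its p orbital); the conjugation is uninterrupted.
Adding the contributions, 5 × 2 = 10 from the double-bond units + 2 from the O atom = 12.
A 4n π count (12, n = 3) in a planar conjugated ring means antiaromatic.

Antiaromatic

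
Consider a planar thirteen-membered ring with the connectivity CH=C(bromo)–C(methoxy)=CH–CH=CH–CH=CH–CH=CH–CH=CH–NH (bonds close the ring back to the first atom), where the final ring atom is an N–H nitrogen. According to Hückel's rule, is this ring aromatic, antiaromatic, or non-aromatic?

Check conjugation: each doubly-bonded ring atom is sp² with one p-orbital electron; the pyrrole-type nitrogen donates its lone pair from the p orbital — every position has a p orbital, so the cyclic π system is continuous.
Adding the contributions, 6 × 2 = 12 from the double-bond units + 2 from the NH atom = 14.
With 14 π electrons (n = 3), the Hückel 4n+2 condition holds.

Aromatic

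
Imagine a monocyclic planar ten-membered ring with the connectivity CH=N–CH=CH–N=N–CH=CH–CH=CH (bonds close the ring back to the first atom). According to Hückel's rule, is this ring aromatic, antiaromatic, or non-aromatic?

Aromatic

Every ring atom contributes a p orbital perpendicular to the ring (every atom in a ring double bond is sp² and brings one electron to the p orbital; the doubly-bonded nitrogens are pyridine-type — their lone pairs lie in the ring plane, leaving one electron in the p orbital), so the π system is cyclic and fully conjugated.
Counting π electrons: 5 × 2 = 10 from the 5 double-bond units.
That gives a 4n+2 count (10, n = 2).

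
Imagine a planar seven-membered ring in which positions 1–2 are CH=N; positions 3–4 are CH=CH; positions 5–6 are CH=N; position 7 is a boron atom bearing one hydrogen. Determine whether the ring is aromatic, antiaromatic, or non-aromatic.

The p orbitals form a continuous loop: every atom in a ring double bond is sp² and brings one electron to the p orbital; each =N– nitrogen is pyridine-type (lone pair in the sp² plane, one electron in the p orbital); the boron has an empty p orbital. The ring is fully conjugated.
Adding the contributions, 3 × 2 = 6 from the double-bond units + 0 from the BH atom = 6.
6 = 4(1) + 2, which satisfies Hückel's 4n+2 rule.

Aromatic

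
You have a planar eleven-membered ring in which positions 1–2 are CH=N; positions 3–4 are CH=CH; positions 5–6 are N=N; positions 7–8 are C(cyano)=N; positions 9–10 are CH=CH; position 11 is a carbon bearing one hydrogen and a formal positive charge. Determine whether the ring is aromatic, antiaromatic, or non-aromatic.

Aromatic

Every ring atom contributes a p orbital perpendicular to the ring (every atom in a ring double bond is sp² and brings one electron to the p orbital; each sp² =N– keeps its lone pair in-plane and puts one electron into the π system; the carbocation has an empty p orbital), so the π system is cyclic and fully conjugated.
π-electron count: 5 × 2 = 10 from the double-bond units + 0 from the CH(+) atom = 10.
With 10 π electrons (n = 2), the Hückel 4n+2 condition holds.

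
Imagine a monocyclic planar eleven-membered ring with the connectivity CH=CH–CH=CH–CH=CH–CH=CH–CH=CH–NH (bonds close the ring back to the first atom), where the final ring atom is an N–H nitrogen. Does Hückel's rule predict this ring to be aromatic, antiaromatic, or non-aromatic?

Check conjugation: every atom in a ring double bond is sp² and brings one electron to the p orbital; the pyrrole-type nitrogen donates its lone pair from the p orbital — every position has a p orbital, so the cyclic π system is continuous.
Adding the contributions, 5 × 2 = 10 from the double-bond units + 2 from the NH atom = 12.
12 = 4(3); a planar, fully conjugated 4n system is antiaromatic.

Antiaromatic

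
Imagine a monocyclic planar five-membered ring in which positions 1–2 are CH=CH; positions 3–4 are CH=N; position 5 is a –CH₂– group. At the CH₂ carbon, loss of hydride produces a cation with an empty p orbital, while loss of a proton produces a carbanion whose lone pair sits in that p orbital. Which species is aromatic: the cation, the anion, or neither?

The anion

Once that carbon is sp², every ring atom has a p orbital and both ions are fully conjugated.
Cation: 2 × 2 + 0 = 4 π electrons → 4(1), antiaromatic.
Anion: 2 × 2 + 2 = 6 π electrons → 4(1)+2, aromatic.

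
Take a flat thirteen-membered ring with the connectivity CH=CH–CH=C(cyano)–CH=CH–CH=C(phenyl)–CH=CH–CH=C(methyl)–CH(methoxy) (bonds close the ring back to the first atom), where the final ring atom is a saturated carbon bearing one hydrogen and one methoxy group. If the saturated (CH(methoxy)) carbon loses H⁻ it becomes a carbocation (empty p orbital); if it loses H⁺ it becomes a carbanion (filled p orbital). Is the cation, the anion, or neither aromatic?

The anion

Both ions have a continuous loop of p orbitals — each ring atom is sp².
Cation: 6 × 2 + 0 = 12 π electrons → 4(3), antiaromatic.
Anion: 6 × 2 + 2 = 14 π electrons → 4(3)+2, aromatic.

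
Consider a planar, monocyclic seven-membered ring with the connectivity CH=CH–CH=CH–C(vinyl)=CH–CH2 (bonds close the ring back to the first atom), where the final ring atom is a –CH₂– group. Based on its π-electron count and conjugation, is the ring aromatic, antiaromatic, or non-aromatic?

Non-aromatic

Because the tetrahedral CH₂ carbon is sp³ and has no p orbital in the ring π system at the CH2 position, the π system cannot extend all the way around the ring.
Broken conjugation rules out both aromaticity and antiaromaticity.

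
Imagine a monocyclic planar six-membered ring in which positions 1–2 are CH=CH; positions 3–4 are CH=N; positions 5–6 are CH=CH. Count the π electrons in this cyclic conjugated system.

6

All ring atoms are sp² and supply a p orbital to the ring (every atom in a ring double bond is sp² and brings one electron to the p orbital; each =N– nitrogen is pyridine-type (lone pair in the sp² plane, one electron in the p orbital)); the conjugation is uninterrupted.
π-electron count: 3 × 2 = 6 from the 3 double-bond units.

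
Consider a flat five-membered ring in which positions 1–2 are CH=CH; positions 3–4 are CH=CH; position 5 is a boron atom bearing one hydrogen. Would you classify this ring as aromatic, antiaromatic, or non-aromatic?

Check conjugation: each doubly-bonded ring atom is sp² with one p-orbital electron; the boron has an empty p orbital — every position has a p orbital, so the cyclic π system is continuous.
Counting π electrons: 2 × 2 = 4 from the double-bond units + 0 from the BH atom = 4.
A 4n π count (4, n = 1) in a planar conjugated ring means antiaromatic.
(This ring is borole.)

Antiaromatic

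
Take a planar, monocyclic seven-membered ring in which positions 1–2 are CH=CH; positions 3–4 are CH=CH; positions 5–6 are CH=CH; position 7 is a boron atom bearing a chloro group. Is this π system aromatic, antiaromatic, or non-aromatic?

Aromatic

Check conjugation: the double-bond atoms are sp², each contributing one p electron; the boron has an empty p orbital — every position has a p orbital, so the cyclic π system is continuous.
Counting π electrons: 3 × 2 = 6 from the double-bond units + 0 from the B(chloro) atom = 6.
That gives a 4n+2 count (6, n = 1).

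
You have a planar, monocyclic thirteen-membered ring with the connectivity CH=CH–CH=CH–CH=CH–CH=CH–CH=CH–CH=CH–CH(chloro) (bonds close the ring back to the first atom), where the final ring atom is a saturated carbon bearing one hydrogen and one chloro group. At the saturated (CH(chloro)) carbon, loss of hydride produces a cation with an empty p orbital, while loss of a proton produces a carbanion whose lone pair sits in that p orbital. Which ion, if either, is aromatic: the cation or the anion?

Once that carbon is sp², every ring atom has a p orbital and both ions are fully conjugated.
Cation: 6 × 2 + 0 = 12 π electrons → 4(3), antiaromatic.
Anion: 6 × 2 + 2 = 14 π electrons → 4(3)+2, aromatic.

The anion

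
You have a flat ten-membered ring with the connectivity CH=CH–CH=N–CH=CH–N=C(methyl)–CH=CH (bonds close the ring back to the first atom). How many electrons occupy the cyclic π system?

10

All ring atoms are sp² and supply a p orbital to the ring (each doubly-bonded ring atom is sp² with one p-orbital electron; the doubly-bonded nitrogens are pyridine-type — their lone pairs lie in the ring plane, leaving one electron in the p orbital); the conjugation is uninterrupted.
Adding the contributions, 5 × 2 = 10 from the 5 double-bond units.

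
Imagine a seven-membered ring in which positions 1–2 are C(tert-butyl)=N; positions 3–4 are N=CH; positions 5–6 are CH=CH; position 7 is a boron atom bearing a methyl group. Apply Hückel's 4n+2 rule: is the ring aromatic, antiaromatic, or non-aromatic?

Aromatic

All ring atoms are sp² and supply a p orbital to the ring (the double-bond atoms are sp², each contributing one p electron; the doubly-bonded nitrogens are pyridine-type — their lone pairs lie in the ring plane, leaving one electron in the p orbital; the boron has an empty p orbital); the conjugation is uninterrupted.
π-electron count: 3 × 2 = 6 from the double-bond units + 0 from the B(methyl) atom = 6.
Since 6 = 4·1 + 2, the ring meets the 4n+2 criterion.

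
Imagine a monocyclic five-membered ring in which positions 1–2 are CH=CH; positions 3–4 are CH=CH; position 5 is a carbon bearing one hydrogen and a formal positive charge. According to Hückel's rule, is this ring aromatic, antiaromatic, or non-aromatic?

Antiaromatic

Check conjugation: each doubly-bonded ring atom is sp² with one p-orbital electron; the carbocation has an empty p orbital — every position has a p orbital, so the cyclic π system is continuous.
Adding the contributions, 2 × 2 = 4 from the double-bond units + 0 from the CH(+) atom = 4.
4 is a 4n count (n = 1), so the planar conjugated ring is antiaromatic.
(The species described is the cyclopentadienyl cation.)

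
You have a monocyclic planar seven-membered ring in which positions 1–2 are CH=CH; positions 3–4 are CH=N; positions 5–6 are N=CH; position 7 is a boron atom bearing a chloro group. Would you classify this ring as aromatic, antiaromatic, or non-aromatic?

Aromatic

The p orbitals form a continuous loop: each doubly-bonded ring atom is sp² with one p-orbital electron; the doubly-bonded nitrogens are pyridine-type — their lone pairs lie in the ring plane, leaving one electron in the p orbital; the boron has an empty p orbital. The ring is fully conjugated.
Counting π electrons: 3 × 2 = 6 from the double-bond units + 0 from the B(chloro) atom = 6.
That gives a 4n+2 count (6, n = 1).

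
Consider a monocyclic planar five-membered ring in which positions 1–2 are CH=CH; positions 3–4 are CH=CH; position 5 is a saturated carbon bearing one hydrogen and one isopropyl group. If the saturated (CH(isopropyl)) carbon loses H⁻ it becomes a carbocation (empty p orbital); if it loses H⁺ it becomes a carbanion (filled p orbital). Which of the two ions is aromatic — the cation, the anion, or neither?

The anion

In both ions every ring atom is sp² and contributes a p orbital, so both rings are fully conjugated.
Cation: 2 × 2 + 0 = 4 π electrons → 4(1), antiaromatic.
Anion: 2 × 2 + 2 = 6 π electrons → 4(1)+2, aromatic.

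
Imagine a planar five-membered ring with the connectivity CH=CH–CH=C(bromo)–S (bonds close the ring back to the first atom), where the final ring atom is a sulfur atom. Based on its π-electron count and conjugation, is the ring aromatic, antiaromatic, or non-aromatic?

Aromatic

Check conjugation: the double-bond atoms are sp², each contributing one p electron; the sulfur donates one lone pair from its p orbital — every position has a p orbital, so the cyclic π system is continuous.
Tallying contributions gives 2 × 2 = 4 from the double-bond units + 2 from the S atom = 6.
Since 6 = 4·1 + 2, the ring meets the 4n+2 criterion.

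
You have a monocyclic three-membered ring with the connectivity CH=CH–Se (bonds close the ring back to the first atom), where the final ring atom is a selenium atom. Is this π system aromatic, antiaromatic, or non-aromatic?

Every ring atom contributes a p orbital perpendicular to the ring (each doubly-bonded ring atom is sp² with one p-orbital electron; the selenium donates one lone pair from its p orbital), so the π system is cyclic and fully conjugated.
Counting π electrons: 1 × 2 = 2 from the double-bond unit + 2 from the Se atom = 4.
4 = 4(1); a planar, fully conjugated 4n system is antiaromatic.

Antiaromatic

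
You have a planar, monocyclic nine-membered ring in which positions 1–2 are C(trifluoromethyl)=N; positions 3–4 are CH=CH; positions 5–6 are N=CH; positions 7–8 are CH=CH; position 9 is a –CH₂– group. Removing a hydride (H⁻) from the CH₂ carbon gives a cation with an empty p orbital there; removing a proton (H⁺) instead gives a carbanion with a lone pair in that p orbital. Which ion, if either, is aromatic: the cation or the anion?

In both ions every ring atom is sp² and contributes a p orbital, so both rings are fully conjugated.
Cation: 4 × 2 + 0 = 8 π electrons → 4(2), antiaromatic.
Anion: 4 × 2 + 2 = 10 π electrons → 4(2)+2, aromatic.

The anion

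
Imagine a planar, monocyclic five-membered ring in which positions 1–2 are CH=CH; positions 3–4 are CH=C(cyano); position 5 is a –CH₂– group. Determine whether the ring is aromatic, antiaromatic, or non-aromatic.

Non-aromatic

The CH2 carbon is saturated: the tetrahedral CH₂ carbon is sp³ and has no p orbital in the ring π system. Conjugation is not continuous around the ring.
Hückel's rule only applies to fully conjugated rings, so this one is simply non-aromatic.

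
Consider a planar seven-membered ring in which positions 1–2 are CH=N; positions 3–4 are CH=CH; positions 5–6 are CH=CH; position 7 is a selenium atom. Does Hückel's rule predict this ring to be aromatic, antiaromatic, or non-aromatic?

All ring atoms are sp² and supply a p orbital to the ring (every atom in a ring double bond is sp² and brings one electron to the p orbital; each sp² =N– keeps its lone pair in-plane and puts one electron into the π system; the selenium donates one lone pair from its p orbital); the conjugation is uninterrupted.
π-electron count: 3 × 2 = 6 from the double-bond units + 2 from the Se atom = 8.
A 4n π count (8, n = 2) in a planar conjugated ring means antiaromatic.

Antiaromatic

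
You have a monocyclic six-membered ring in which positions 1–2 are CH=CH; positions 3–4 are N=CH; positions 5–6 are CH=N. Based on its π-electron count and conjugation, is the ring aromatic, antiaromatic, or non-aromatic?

Every ring atom contributes a p orbital perpendicular to the ring (the double-bond atoms are sp², each contributing one p electron; each sp² =N– keeps its lone pair in-plane and puts one electron into the π system), so the π system is cyclic and fully conjugated.
π-electron count: 3 × 2 = 6 from the 3 double-bond units.
That gives a 4n+2 count (6, n = 1).

Aromatic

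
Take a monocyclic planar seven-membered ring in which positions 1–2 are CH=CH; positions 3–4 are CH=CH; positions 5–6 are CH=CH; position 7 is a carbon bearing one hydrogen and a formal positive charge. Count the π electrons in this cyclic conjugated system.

6

All ring atoms are sp² and supply a p orbital to the ring (the double-bond atoms are sp², each contributing one p electron; the carbocation has an empty p orbital); the conjugation is uninterrupted.
Tallying contributions gives 3 × 2 = 6 from the double-bond units + 0 from the CH(+) atom = 6.
(The species described is the tropylium cation.)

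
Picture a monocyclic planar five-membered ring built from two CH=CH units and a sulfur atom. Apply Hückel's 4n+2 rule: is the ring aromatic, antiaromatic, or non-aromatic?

All ring atoms are sp² and supply a p orbital to the ring (the double-bond atoms are sp², each contributing one p electron; the sulfur donates one lone pair from its p orbital); the conjugation is uninterrupted.
Tallying contributions gives 2 × 2 = 4 from the double-bond units + 2 from the S atom = 6.
That gives a 4n+2 count (6, n = 1).
(This ring is thiophene.)

Aromatic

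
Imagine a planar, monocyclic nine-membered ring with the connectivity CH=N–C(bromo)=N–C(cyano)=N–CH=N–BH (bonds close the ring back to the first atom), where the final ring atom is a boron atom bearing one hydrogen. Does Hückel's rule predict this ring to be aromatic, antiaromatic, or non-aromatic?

Antiaromatic

Check conjugation: the double-bond atoms are sp², each contributing one p electron; each =N– nitrogen is pyridine-type (lone pair in the sp² plane, one electron in the p orbital); the boron has an empty p orbital — every position has a p orbital, so the cyclic π system is continuous.
π-electron count: 4 × 2 = 8 from the double-bond units + 0 from the BH atom = 8.
8 = 4(2); a planar, fully conjugated 4n system is antiaromatic.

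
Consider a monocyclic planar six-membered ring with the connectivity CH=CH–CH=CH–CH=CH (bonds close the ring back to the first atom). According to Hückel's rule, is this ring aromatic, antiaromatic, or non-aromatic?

Check conjugation: every atom in a ring double bond is sp² and brings one electron to the p orbital — every position has a p orbital, so the cyclic π system is continuous.
Tallying contributions gives 3 × 2 = 6 from the 3 double-bond units.
With 6 π electrons (n = 1), the Hückel 4n+2 condition holds.

Aromatic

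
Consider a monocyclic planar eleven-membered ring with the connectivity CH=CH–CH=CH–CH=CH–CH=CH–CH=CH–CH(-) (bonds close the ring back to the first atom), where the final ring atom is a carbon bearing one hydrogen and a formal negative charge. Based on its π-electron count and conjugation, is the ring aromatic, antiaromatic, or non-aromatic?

Antiaromatic

All ring atoms are sp² and supply a p orbital to the ring (each doubly-bonded ring atom is sp² with one p-orbital electron; the carbanion's lone pair occupies the p orbital); the conjugation is uninterrupted.
Tallying contributions gives 5 × 2 = 10 from the double-bond units + 2 from the CH(-) atom = 12.
A 4n π count (12, n = 3) in a planar conjugated ring means antiaromatic.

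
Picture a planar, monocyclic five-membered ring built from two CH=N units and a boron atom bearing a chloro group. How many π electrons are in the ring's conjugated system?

Every ring atom contributes a p orbital perpendicular to the ring (the double-bond atoms are sp², each contributing one p electron; the doubly-bonded nitrogens are pyridine-type — their lone pairs lie in the ring plane, leaving one electron in the p orbital; the boron has an empty p orbital), so the π system is cyclic and fully conjugated.
π-electron count: 2 × 2 = 4 from the double-bond units + 0 from the B(chloro) atom = 4.

4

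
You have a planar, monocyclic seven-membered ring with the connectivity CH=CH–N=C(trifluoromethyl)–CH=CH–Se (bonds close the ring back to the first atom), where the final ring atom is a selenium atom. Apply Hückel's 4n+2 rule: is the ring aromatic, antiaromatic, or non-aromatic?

Antiaromatic

Every ring atom contributes a p orbital perpendicular to the ring (each doubly-bonded ring atom is sp² with one p-orbital electron; each =N– nitrogen is pyridine-type (lone pair in the sp² plane, one electron in the p orbital); the selenium donates one lone pair from its p orbital), so the π system is cyclic and fully conjugated.
π-electron count: 3 × 2 = 6 from the double-bond units + 2 from the Se atom = 8.
8 is a 4n count (n = 2), so the planar conjugated ring is antiaromatic.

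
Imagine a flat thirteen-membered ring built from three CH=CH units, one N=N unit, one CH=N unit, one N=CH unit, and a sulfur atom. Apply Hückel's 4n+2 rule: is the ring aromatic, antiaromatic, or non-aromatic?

The p orbitals form a continuous loop: the double-bond atoms are sp², each contributing one p electron; each =N– nitrogen is pyridine-type (lone pair in the sp² plane, one electron in the p orbital); the sulfur donates one lone pair from its p orbital. The ring is fully conjugated.
Adding the contributions, 6 × 2 = 12 from the double-bond units + 2 from the S atom = 14.
With 14 π electrons (n = 3), the Hückel 4n+2 condition holds.

Aromatic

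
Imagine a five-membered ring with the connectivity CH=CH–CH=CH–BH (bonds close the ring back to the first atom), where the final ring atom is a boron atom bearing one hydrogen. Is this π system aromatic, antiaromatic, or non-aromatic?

Antiaromatic

The p orbitals form a continuous loop: every atom in a ring double bond is sp² and brings one electron to the p orbital; the boron has an empty p orbital. The ring is fully conjugated.
Adding the contributions, 2 × 2 = 4 from the double-bond units + 0 from the BH atom = 4.
4 = 4(1); a planar, fully conjugated 4n system is antiaromatic.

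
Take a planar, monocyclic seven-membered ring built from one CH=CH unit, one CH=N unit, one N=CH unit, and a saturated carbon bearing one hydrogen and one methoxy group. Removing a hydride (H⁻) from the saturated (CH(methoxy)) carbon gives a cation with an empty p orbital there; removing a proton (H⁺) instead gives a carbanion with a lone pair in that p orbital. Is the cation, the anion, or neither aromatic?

Once that carbon is sp², every ring atom has a p orbital and both ions are fully conjugated.
Cation: 3 × 2 + 0 = 6 π electrons → 4(1)+2, aromatic.
Anion: 3 × 2 + 2 = 8 π electrons → 4(2), antiaromatic.

The cation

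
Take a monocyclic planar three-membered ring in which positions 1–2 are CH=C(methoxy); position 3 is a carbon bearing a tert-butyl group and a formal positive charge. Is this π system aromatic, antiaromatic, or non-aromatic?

Every ring atom contributes a p orbital perpendicular to the ring (the double-bond atoms are sp², each contributing one p electron; the carbocation has an empty p orbital), so the π system is cyclic and fully conjugated.
Counting π electrons: 1 × 2 = 2 from the double-bond unit + 0 from the C(tert-butyl)(+) atom = 2.
With 2 π electrons (n = 0), the Hückel 4n+2 condition holds.

Aromatic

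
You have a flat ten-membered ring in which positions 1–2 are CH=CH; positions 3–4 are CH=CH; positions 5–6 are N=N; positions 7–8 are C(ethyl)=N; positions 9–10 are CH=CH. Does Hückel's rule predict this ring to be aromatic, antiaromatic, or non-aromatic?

Every ring atom contributes a p orbital perpendicular to the ring (every atom in a ring double bond is sp² and brings one electron to the p orbital; each sp² =N– keeps its lone pair in-plane and puts one electron into the π system), so the π system is cyclic and fully conjugated.
Counting π electrons: 5 × 2 = 10 from the 5 double-bond units.
Since 10 = 4·2 + 2, the ring meets the 4n+2 criterion.

Aromatic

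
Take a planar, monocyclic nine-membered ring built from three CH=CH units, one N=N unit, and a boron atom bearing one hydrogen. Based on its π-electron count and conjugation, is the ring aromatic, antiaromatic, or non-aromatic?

Antiaromatic

Check conjugation: the double-bond atoms are sp², each contributing one p electron; each sp² =N– keeps its lone pair in-plane and puts one electron into the π system; the boron has an empty p orbital — every position has a p orbital, so the cyclic π system is continuous.
Adding the contributions, 4 × 2 = 8 from the double-bond units + 0 from the BH atom = 8.
8 = 4(2); a planar, fully conjugated 4n system is antiaromatic.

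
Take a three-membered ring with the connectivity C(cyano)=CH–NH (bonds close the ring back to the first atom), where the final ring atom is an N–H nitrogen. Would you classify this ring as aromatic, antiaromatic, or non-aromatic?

All ring atoms are sp² and supply a p orbital to the ring (the double-bond atoms are sp², each contributing one p electron; the pyrrole-type nitrogen donates its lone pair from the p orbital); the conjugation is uninterrupted.
Adding the contributions, 1 × 2 = 2 from the double-bond unit + 2 from the NH atom = 4.
4 is a 4n count (n = 1), so the planar conjugated ring is antiaromatic.

Antiaromatic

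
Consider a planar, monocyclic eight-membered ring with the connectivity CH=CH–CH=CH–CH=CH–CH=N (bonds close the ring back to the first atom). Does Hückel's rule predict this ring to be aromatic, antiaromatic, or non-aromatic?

Antiaromatic

All ring atoms are sp² and supply a p orbital to the ring (the double-bond atoms are sp², each contributing one p electron; each sp² =N– keeps its lone pair in-plane and puts one electron into the π system); the conjugation is uninterrupted.
Counting π electrons: 4 × 2 = 8 from the 4 double-bond units.
8 is a 4n count (n = 2), so the planar conjugated ring is antiaromatic.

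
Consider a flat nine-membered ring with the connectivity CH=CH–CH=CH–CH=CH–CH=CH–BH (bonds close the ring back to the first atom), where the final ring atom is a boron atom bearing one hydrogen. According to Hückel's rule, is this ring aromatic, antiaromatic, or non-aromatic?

Antiaromatic

Check conjugation: each doubly-bonded ring atom is sp² with one p-orbital electron; the boron has an empty p orbital — every position has a p orbital, so the cyclic π system is continuous.
Counting π electrons: 4 × 2 = 8 from the double-bond units + 0 from the BH atom = 8.
8 is a 4n count (n = 2), so the planar conjugated ring is antiaromatic.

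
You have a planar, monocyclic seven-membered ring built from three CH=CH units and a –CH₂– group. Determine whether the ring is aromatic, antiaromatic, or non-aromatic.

The CH2 position has four σ bonds — the tetrahedral CH₂ carbon is sp³ and has no p orbital in the ring π system — so the cyclic conjugation is interrupted.
Hückel's rule only applies to fully conjugated rings, so this one is simply non-aromatic.

Non-aromatic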